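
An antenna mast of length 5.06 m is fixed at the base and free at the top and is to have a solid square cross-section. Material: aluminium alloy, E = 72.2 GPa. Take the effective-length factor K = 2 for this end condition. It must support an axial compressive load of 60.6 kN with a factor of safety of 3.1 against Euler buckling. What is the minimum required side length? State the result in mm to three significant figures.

Required P_cr = n·P = 3.1 × 60.6 = 187.9 kN
L_e = K·L = 2 × 5.06 = 10.12 m
Required I = P_cr·L_e²/(π²E) = 1.879×10^5 × 10.12² / (π² × 7.22×10^10) = 2.700×10^-5 m⁴
I_req = 2.700×10^7 mm⁴
Solid square: I = a⁴/12  ⇒  a = (12I)^(1/4) = (12×2.700×10^7)^(1/4) = 134 mm

a ≈ 134 mm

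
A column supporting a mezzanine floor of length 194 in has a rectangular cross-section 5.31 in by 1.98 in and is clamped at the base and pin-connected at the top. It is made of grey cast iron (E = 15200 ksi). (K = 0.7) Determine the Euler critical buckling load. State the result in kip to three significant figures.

P_cr ≈ 27.9 kip

Buckling occurs about the weak axis: I_min = h·b³/12 with b = 1.98 in (the shorter side).
I_min = 5.31×1.98³/12 = 3.435 in⁴
Effective length L_e = K·L = 0.7 × 194 = 135.8 in
P_cr = π²EI / L_e² = π² × 15200×10³ × 3.435 / 135.8² = 2.794×10^4 lb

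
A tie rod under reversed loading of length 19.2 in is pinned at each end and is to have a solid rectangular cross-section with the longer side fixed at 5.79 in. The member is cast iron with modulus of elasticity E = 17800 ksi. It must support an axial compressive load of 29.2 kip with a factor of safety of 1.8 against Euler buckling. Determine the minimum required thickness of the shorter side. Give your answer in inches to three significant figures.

Required P_cr = n·P = 1.8 × 29.2 = 52.56 kip
L_e = K·L = 1 × 19.2 = 19.20 in
Required I = P_cr·L_e²/(π²E) = 5.256×10^4 × 19.20² / (π² × 1.78×10^7) = 0.1103 in⁴
Rectangle, weak axis: I_min = h·b³/12 with h = 5.79 in fixed  ⇒  b = (12I/h)^(1/3) = 0.611 in

b ≈ 0.611 in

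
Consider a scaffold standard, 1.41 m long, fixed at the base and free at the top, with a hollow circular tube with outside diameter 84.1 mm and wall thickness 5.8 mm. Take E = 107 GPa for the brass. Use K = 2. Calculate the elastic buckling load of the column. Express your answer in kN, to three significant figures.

Inner diameter d_i = 84.1 − 2×5.8 = 72.50 mm
I = π(d_o⁴ − d_i⁴)/64 = π(84.1⁴ − 72.50⁴)/64 = 1.099×10^6 mm⁴
I = 1.099×10^6 mm⁴ = 1.099×10^-6 m⁴
Effective length L_e = K·L = 2 × 1.41 = 2.820 m
P_cr = π²EI / L_e² = π² × 107×10⁹ × 1.099×10^-6 / 2.820² = 1.460×10^5 N

P_cr ≈ 146 kN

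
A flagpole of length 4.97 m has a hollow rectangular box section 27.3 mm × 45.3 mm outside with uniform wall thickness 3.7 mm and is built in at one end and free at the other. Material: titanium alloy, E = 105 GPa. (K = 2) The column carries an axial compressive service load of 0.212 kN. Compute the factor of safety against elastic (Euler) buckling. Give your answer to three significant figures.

n ≈ 2.57

Inner dimensions: h_i = 45.3 − 2×3.7 = 37.90 mm, b_i = 27.3 − 2×3.7 = 19.90 mm
Weak-axis I_min = (h_o·b_o³ − h_i·b_i³)/12 with b_o = 27.3, b_i = 19.90 mm (shorter outer/inner sides).
I_min = (45.3×27.3³ − 37.90×19.90³)/12 = 5.192×10^4 mm⁴
I = 5.192×10^4 mm⁴ = 5.192×10^-8 m⁴
Effective length L_e = K·L = 2 × 4.97 = 9.940 m
P_cr = π²EI / L_e² = π² × 105×10⁹ × 5.192×10^-8 / 9.940² = 544.5 N
Factor of safety n = P_cr / P = 0.54455 / 0.212 = 2.57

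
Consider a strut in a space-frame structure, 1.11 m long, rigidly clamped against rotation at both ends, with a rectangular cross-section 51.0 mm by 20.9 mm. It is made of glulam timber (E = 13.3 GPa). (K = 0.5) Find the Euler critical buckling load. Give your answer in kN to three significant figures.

P_cr ≈ 16.5 kN

Buckling occurs about the weak axis: I_min = h·b³/12 with b = 20.9 mm (the shorter side).
I_min = 51.0×20.9³/12 = 3.880×10^4 mm⁴
I = 3.880×10^4 mm⁴ = 3.880×10^-8 m⁴
Effective length L_e = K·L = 0.5 × 1.11 = 0.5550 m
P_cr = π²EI / L_e² = π² × 13.3×10⁹ × 3.880×10^-8 / 0.5550² = 1.653×10^4 N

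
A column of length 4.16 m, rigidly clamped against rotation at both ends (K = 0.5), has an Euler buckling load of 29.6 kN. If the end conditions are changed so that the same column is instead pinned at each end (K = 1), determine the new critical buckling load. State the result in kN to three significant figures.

P_cr ≈ 7.40 kN

P_cr ∝ 1/K², so P_cr,new = P_cr,old × (K_old/K_new)² = 29.6 × (0.5/1)²
= 29.6 × 0.2500 = 7.40 kN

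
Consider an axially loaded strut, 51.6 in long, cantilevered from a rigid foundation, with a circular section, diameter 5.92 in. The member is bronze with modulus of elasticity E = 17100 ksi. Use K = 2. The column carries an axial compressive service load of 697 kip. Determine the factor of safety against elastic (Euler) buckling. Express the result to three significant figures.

I = πd⁴/64 = π×5.92⁴/64 = 60.29 in⁴
Effective length L_e = K·L = 2 × 51.6 = 103.2 in
P_cr = π²EI / L_e² = π² × 17100×10³ × 60.29 / 103.2² = 9.554×10^5 lb
Factor of safety n = P_cr / P = 955.42 / 697 = 1.37

n ≈ 1.37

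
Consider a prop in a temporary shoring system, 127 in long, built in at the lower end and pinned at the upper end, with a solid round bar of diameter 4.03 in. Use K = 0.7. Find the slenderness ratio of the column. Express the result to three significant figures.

λ ≈ 88.2

For a solid circle r = d/4 = 4.03/4 = 1.008 in
L_e = K·L = 0.7 × 127 = 88.90 in
λ = L_e / r_min = 88.900 / 1.008 = 88.2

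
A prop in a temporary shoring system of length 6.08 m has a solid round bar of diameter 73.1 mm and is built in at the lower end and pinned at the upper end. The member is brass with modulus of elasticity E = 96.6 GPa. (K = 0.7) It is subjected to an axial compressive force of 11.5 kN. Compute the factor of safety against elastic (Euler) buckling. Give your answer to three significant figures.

I = πd⁴/64 = π×73.1⁴/64 = 1.402×10^6 mm⁴
I = 1.402×10^6 mm⁴ = 1.402×10^-6 m⁴
Effective length L_e = K·L = 0.7 × 6.08 = 4.256 m
P_cr = π²EI / L_e² = π² × 96.6×10⁹ × 1.402×10^-6 / 4.256² = 7.378×10^4 N
Factor of safety n = P_cr / P = 73.776 / 11.5 = 6.42

n ≈ 6.42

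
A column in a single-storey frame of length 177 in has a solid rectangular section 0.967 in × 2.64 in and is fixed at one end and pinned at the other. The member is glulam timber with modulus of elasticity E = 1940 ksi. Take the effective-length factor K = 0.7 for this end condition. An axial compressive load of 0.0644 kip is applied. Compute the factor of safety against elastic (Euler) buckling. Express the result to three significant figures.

Buckling occurs about the weak axis: I_min = h·b³/12 with b = 0.967 in (the shorter side).
I_min = 2.64×0.967³/12 = 0.1989 in⁴
Effective length L_e = K·L = 0.7 × 177 = 123.9 in
P_cr = π²EI / L_e² = π² × 1940×10³ × 0.1989 / 123.9² = 248.1 lb
Factor of safety n = P_cr / P = 0.24812 / 0.0644 = 3.85

n ≈ 3.85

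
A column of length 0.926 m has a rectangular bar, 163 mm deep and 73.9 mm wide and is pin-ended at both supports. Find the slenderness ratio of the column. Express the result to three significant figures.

Buckling occurs about the weak axis: I_min = h·b³/12 with b = 73.9 mm (the shorter side).
I_min = 163×73.9³/12 = 5.482×10^6 mm⁴
A = 1.205×10^4 mm²;  r_min = √(I/A) = √(5.482×10^6/1.205×10^4) = 21.33 mm
L_e = K·L = 1 × 0.926 m = 0.9260 m = 926.00 mm
λ = L_e / r_min = 926.00 / 21.33 = 43.4

λ ≈ 43.4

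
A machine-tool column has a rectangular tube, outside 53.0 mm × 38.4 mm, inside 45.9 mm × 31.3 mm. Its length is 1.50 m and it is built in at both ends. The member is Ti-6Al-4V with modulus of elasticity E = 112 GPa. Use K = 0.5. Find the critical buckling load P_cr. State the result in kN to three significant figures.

Weak-axis I_min = (h_o·b_o³ − h_i·b_i³)/12 with b_o = 38.4, b_i = 31.30 mm (shorter outer/inner sides).
I_min = (53.0×38.4³ − 45.90×31.30³)/12 = 1.328×10^5 mm⁴
I = 1.328×10^5 mm⁴ = 1.328×10^-7 m⁴
Effective length L_e = K·L = 0.5 × 1.50 = 0.7500 m
P_cr = π²EI / L_e² = π² × 112×10⁹ × 1.328×10^-7 / 0.7500² = 2.610×10^5 N

P_cr ≈ 261 kN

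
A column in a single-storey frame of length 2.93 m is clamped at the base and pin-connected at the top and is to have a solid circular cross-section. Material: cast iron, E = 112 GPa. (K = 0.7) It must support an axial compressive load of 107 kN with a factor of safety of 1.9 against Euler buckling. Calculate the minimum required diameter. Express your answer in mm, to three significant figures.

Required P_cr = n·P = 1.9 × 107 = 203.3 kN
L_e = K·L = 0.7 × 2.93 = 2.051 m
Required I = P_cr·L_e²/(π²E) = 2.033×10^5 × 2.051² / (π² × 1.12×10^11) = 7.737×10^-7 m⁴
I_req = 7.737×10^5 mm⁴
Solid circle: I = πd⁴/64  ⇒  d = (64I/π)^(1/4) = (64×7.737×10^5/π)^(1/4) = 63.0 mm

d ≈ 63.0 mm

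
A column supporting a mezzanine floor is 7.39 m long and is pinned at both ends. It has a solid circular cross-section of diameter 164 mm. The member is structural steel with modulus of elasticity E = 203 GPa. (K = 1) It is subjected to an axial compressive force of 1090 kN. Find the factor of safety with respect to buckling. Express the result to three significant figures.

I = πd⁴/64 = π×164⁴/64 = 3.551×10^7 mm⁴
I = 3.551×10^7 mm⁴ = 3.551×10^-5 m⁴
Effective length L_e = K·L = 1 × 7.39 = 7.390 m
P_cr = π²EI / L_e² = π² × 203×10⁹ × 3.551×10^-5 / 7.390² = 1.303×10^6 N
Factor of safety n = P_cr / P = 1302.7 / 1090 = 1.20

n ≈ 1.20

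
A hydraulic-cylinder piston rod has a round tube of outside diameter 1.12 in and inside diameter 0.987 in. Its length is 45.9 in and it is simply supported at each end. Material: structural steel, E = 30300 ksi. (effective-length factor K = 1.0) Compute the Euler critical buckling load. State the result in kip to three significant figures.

d_o = 1.12 in, d_i = 0.987 in
I = π(d_o⁴ − d_i⁴)/64 = π(1.12⁴ − 0.9870⁴)/64 = 3.066×10^-2 in⁴
Effective length L_e = K·L = 1 × 45.9 = 45.90 in
P_cr = π²EI / L_e² = π² × 30300×10³ × 3.066×10^-2 / 45.90² = 4.351×10^3 lb

P_cr ≈ 4.35 kip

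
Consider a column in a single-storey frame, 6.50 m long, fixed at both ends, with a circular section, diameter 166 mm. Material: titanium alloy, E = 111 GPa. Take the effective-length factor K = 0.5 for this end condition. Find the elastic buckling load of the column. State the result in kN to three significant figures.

P_cr ≈ 3870 kN

I = πd⁴/64 = π×166⁴/64 = 3.727×10^7 mm⁴
I = 3.727×10^7 mm⁴ = 3.727×10^-5 m⁴
Effective length L_e = K·L = 0.5 × 6.50 = 3.250 m
P_cr = π²EI / L_e² = π² × 111×10⁹ × 3.727×10^-5 / 3.250² = 3.866×10^6 N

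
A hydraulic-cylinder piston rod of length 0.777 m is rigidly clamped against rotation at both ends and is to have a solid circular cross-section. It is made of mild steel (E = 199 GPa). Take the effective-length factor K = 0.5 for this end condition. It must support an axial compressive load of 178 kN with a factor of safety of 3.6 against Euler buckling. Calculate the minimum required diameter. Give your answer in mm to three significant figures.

Required P_cr = n·P = 3.6 × 178 = 640.8 kN
L_e = K·L = 0.5 × 0.777 = 0.3885 m
Required I = P_cr·L_e²/(π²E) = 6.408×10^5 × 0.3885² / (π² × 1.99×10^11) = 4.924×10^-8 m⁴
I_req = 4.924×10^4 mm⁴
Solid circle: I = πd⁴/64  ⇒  d = (64I/π)^(1/4) = (64×4.924×10^4/π)^(1/4) = 31.6 mm

d ≈ 31.6 mm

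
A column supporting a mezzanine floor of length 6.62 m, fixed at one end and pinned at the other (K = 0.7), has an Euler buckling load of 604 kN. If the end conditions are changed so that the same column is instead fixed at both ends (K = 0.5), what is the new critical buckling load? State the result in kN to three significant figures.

P_cr ≈ 1180 kN

P_cr ∝ 1/K², so P_cr,new = P_cr,old × (K_old/K_new)² = 604 × (0.7/0.5)²
= 604 × 1.960 = 1180 kN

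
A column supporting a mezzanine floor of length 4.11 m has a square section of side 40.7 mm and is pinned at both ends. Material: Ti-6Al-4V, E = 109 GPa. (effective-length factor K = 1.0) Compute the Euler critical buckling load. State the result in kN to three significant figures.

I = a⁴/12 = 40.7⁴/12 = 2.287×10^5 mm⁴
I = 2.287×10^5 mm⁴ = 2.287×10^-7 m⁴
Effective length L_e = K·L = 1 × 4.11 = 4.110 m
P_cr = π²EI / L_e² = π² × 109×10⁹ × 2.287×10^-7 / 4.110² = 1.456×10^4 N

P_cr ≈ 14.6 kN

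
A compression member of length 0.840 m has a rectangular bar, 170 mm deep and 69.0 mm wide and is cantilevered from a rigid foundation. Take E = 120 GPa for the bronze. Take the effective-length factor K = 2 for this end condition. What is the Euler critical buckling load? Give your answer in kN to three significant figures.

Buckling occurs about the weak axis: I_min = h·b³/12 with b = 69.0 mm (the shorter side).
I_min = 170×69.0³/12 = 4.654×10^6 mm⁴
I = 4.654×10^6 mm⁴ = 4.654×10^-6 m⁴
Effective length L_e = K·L = 2 × 0.840 = 1.680 m
P_cr = π²EI / L_e² = π² × 120×10⁹ × 4.654×10^-6 / 1.680² = 1.953×10^6 N

P_cr ≈ 1950 kN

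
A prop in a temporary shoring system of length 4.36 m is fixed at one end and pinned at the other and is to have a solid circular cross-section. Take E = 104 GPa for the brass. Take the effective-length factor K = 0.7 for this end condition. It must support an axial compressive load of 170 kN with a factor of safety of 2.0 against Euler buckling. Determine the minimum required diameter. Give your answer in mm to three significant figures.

Required P_cr = n·P = 2.0 × 170 = 340.0 kN
L_e = K·L = 0.7 × 4.36 = 3.052 m
Required I = P_cr·L_e²/(π²E) = 3.400×10^5 × 3.052² / (π² × 1.04×10^11) = 3.085×10^-6 m⁴
I_req = 3.085×10^6 mm⁴
Solid circle: I = πd⁴/64  ⇒  d = (64I/π)^(1/4) = (64×3.085×10^6/π)^(1/4) = 89.0 mm

d ≈ 89.0 mm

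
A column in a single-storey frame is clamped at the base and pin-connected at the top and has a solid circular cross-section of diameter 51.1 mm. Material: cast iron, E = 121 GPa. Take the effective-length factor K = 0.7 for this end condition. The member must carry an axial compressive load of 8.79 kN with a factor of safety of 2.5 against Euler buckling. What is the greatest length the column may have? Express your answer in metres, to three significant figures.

L_max ≈ 6.09 m

I = πd⁴/64 = π×51.1⁴/64 = 3.347×10^5 mm⁴
I = 3.347×10^-7 m⁴
Required critical load P_cr = n·P = 2.5 × 8.79 = 21.98 kN = 2.197×10^4 N
From P_cr = π²EI/(K·L)²:  L = (1/K)·√(π²EI/P_cr) = (1/0.7)·√(π²×1.21×10^11×3.347×10^-7/2.197×10^4)
L = 6.09 m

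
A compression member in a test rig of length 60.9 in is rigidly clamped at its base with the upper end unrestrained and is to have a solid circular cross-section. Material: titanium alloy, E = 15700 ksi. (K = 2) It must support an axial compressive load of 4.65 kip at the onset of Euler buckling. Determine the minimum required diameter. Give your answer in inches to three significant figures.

d ≈ 1.74 in

L_e = K·L = 2 × 60.9 = 121.8 in
Required I = P_cr·L_e²/(π²E) = 4.650×10^3 × 121.8² / (π² × 1.57×10^7) = 0.4452 in⁴
Solid circle: I = πd⁴/64  ⇒  d = (64I/π)^(1/4) = (64×0.4452/π)^(1/4) = 1.74 in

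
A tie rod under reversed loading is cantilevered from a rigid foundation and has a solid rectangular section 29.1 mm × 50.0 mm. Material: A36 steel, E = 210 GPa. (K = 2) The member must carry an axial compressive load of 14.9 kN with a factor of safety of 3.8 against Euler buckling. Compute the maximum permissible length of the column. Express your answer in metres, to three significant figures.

Buckling occurs about the weak axis: I_min = h·b³/12 with b = 29.1 mm (the shorter side).
I_min = 50.0×29.1³/12 = 1.027×10^5 mm⁴
I = 1.027×10^-7 m⁴
Required critical load P_cr = n·P = 3.8 × 14.9 = 56.62 kN = 5.662×10^4 N
From P_cr = π²EI/(K·L)²:  L = (1/K)·√(π²EI/P_cr) = (1/2)·√(π²×2.10×10^11×1.027×10^-7/5.662×10^4)
L = 0.969 m

L_max ≈ 0.969 m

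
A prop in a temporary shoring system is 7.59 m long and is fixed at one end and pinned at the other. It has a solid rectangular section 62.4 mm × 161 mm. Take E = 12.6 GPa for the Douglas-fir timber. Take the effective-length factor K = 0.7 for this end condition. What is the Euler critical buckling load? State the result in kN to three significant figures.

Buckling occurs about the weak axis: I_min = h·b³/12 with b = 62.4 mm (the shorter side).
I_min = 161×62.4³/12 = 3.260×10^6 mm⁴
I = 3.260×10^6 mm⁴ = 3.260×10^-6 m⁴
Effective length L_e = K·L = 0.7 × 7.59 = 5.313 m
P_cr = π²EI / L_e² = π² × 12.6×10⁹ × 3.260×10^-6 / 5.313² = 1.436×10^4 N

P_cr ≈ 14.4 kN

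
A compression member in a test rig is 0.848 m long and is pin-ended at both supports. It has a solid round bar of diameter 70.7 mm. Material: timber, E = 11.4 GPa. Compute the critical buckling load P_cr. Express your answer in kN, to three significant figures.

P_cr ≈ 192 kN

I = πd⁴/64 = π×70.7⁴/64 = 1.226×10^6 mm⁴
I = 1.226×10^6 mm⁴ = 1.226×10^-6 m⁴
Effective length L_e = K·L = 1 × 0.848 = 0.8480 m
P_cr = π²EI / L_e² = π² × 11.4×10⁹ × 1.226×10^-6 / 0.8480² = 1.919×10^5 N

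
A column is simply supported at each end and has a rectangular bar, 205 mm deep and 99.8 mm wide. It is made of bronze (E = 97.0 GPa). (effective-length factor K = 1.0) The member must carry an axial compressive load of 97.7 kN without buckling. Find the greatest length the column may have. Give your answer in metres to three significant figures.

Buckling occurs about the weak axis: I_min = h·b³/12 with b = 99.8 mm (the shorter side).
I_min = 205×99.8³/12 = 1.698×10^7 mm⁴
I = 1.698×10^-5 m⁴
At the buckling limit P_cr = P = 9.770×10^4 N
From P_cr = π²EI/(K·L)²:  L = (1/K)·√(π²EI/P_cr) = (1/1)·√(π²×9.70×10^10×1.698×10^-5/9.770×10^4)
L = 12.9 m

L_max ≈ 12.9 m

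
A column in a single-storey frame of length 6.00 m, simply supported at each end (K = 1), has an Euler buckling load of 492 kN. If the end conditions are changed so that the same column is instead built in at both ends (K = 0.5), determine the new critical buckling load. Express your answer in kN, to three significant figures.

P_cr ≈ 1970 kN

P_cr ∝ 1/K², so P_cr,new = P_cr,old × (K_old/K_new)² = 492 × (1/0.5)²
= 492 × 4.000 = 1970 kN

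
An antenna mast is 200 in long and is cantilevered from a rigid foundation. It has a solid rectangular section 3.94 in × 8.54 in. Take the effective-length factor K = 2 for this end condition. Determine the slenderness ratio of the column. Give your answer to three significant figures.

λ ≈ 352

Buckling occurs about the weak axis: I_min = h·b³/12 with b = 3.94 in (the shorter side).
I_min = 8.54×3.94³/12 = 43.53 in⁴
A = 33.65 in²;  r_min = √(I/A) = √(43.53/33.65) = 1.137 in
L_e = K·L = 2 × 200 = 400.0 in
λ = L_e / r_min = 400.00 / 1.137 = 352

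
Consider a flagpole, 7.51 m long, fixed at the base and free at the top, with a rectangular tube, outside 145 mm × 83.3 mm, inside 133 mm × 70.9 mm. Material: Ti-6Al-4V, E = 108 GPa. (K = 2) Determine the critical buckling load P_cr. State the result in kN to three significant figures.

P_cr ≈ 14.3 kN

Weak-axis I_min = (h_o·b_o³ − h_i·b_i³)/12 with b_o = 83.3, b_i = 70.90 mm (shorter outer/inner sides).
I_min = (145×83.3³ − 133.0×70.90³)/12 = 3.034×10^6 mm⁴
I = 3.034×10^6 mm⁴ = 3.034×10^-6 m⁴
Effective length L_e = K·L = 2 × 7.51 = 15.02 m
P_cr = π²EI / L_e² = π² × 108×10⁹ × 3.034×10^-6 / 15.02² = 1.434×10^4 N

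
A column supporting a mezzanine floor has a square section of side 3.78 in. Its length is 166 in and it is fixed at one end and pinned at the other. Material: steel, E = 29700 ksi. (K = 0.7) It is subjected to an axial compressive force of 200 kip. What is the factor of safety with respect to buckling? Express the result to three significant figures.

I = a⁴/12 = 3.78⁴/12 = 17.01 in⁴
Effective length L_e = K·L = 0.7 × 166 = 116.2 in
P_cr = π²EI / L_e² = π² × 29700×10³ × 17.01 / 116.2² = 3.693×10^5 lb
Factor of safety n = P_cr / P = 369.34 / 200 = 1.85

n ≈ 1.85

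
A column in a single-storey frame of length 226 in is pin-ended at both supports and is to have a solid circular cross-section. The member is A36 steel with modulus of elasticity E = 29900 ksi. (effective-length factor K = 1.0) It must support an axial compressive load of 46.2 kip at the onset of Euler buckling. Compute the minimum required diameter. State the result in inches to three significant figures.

L_e = K·L = 1 × 226 = 226.0 in
Required I = P_cr·L_e²/(π²E) = 4.620×10^4 × 226.0² / (π² × 2.99×10^7) = 7.996 in⁴
Solid circle: I = πd⁴/64  ⇒  d = (64I/π)^(1/4) = (64×7.996/π)^(1/4) = 3.57 in

d ≈ 3.57 in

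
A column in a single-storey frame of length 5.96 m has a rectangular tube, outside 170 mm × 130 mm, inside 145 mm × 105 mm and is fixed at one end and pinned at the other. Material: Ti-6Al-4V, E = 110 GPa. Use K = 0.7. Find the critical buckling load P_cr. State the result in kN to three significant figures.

P_cr ≈ 1070 kN

Weak-axis I_min = (h_o·b_o³ − h_i·b_i³)/12 with b_o = 130, b_i = 105.0 mm (shorter outer/inner sides).
I_min = (170×130³ − 145.0×105.0³)/12 = 1.714×10^7 mm⁴
I = 1.714×10^7 mm⁴ = 1.714×10^-5 m⁴
Effective length L_e = K·L = 0.7 × 5.96 = 4.172 m
P_cr = π²EI / L_e² = π² × 110×10⁹ × 1.714×10^-5 / 4.172² = 1.069×10^6 N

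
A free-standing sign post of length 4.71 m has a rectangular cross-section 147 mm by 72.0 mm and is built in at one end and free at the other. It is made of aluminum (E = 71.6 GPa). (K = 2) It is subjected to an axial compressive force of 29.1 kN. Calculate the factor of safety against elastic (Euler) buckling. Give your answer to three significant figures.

n ≈ 1.25

Buckling occurs about the weak axis: I_min = h·b³/12 with b = 72.0 mm (the shorter side).
I_min = 147×72.0³/12 = 4.572×10^6 mm⁴
I = 4.572×10^6 mm⁴ = 4.572×10^-6 m⁴
Effective length L_e = K·L = 2 × 4.71 = 9.420 m
P_cr = π²EI / L_e² = π² × 71.6×10⁹ × 4.572×10^-6 / 9.420² = 3.641×10^4 N
Factor of safety n = P_cr / P = 36.412 / 29.1 = 1.25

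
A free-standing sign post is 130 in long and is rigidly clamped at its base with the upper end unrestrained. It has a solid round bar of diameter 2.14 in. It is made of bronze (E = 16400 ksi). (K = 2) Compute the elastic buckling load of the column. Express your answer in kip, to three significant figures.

I = πd⁴/64 = π×2.14⁴/64 = 1.029 in⁴
Effective length L_e = K·L = 2 × 130 = 260.0 in
P_cr = π²EI / L_e² = π² × 16400×10³ × 1.029 / 260.0² = 2.465×10^3 lb

P_cr ≈ 2.47 kip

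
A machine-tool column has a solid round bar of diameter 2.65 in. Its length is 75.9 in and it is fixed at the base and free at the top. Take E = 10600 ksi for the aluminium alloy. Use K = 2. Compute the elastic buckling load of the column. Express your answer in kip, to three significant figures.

I = πd⁴/64 = π×2.65⁴/64 = 2.421 in⁴
Effective length L_e = K·L = 2 × 75.9 = 151.8 in
P_cr = π²EI / L_e² = π² × 10600×10³ × 2.421 / 151.8² = 1.099×10^4 lb

P_cr ≈ 11.0 kip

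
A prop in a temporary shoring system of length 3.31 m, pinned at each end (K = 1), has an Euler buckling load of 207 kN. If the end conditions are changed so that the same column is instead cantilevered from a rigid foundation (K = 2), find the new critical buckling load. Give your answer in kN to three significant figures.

P_cr ≈ 51.8 kN

P_cr ∝ 1/K², so P_cr,new = P_cr,old × (K_old/K_new)² = 207 × (1/2)²
= 207 × 0.2500 = 51.8 kN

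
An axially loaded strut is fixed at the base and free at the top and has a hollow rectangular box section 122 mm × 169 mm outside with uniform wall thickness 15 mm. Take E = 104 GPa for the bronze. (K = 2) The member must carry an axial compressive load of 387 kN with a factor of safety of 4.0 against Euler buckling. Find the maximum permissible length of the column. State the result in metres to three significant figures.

Inner dimensions: h_i = 169 − 2×15 = 139.0 mm, b_i = 122 − 2×15 = 92.00 mm
Weak-axis I_min = (h_o·b_o³ − h_i·b_i³)/12 with b_o = 122, b_i = 92.00 mm (shorter outer/inner sides).
I_min = (169×122³ − 139.0×92.00³)/12 = 1.655×10^7 mm⁴
I = 1.655×10^-5 m⁴
Required critical load P_cr = n·P = 4.0 × 387 = 1548 kN = 1.548×10^6 N
From P_cr = π²EI/(K·L)²:  L = (1/K)·√(π²EI/P_cr) = (1/2)·√(π²×1.04×10^11×1.655×10^-5/1.548×10^6)
L = 1.66 m

L_max ≈ 1.66 m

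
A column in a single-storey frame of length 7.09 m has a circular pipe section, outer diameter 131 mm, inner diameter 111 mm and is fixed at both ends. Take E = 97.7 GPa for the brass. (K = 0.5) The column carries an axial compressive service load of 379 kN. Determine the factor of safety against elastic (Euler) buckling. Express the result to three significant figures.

n ≈ 1.42

d_o = 131 mm, d_i = 111 mm
I = π(d_o⁴ − d_i⁴)/64 = π(131⁴ − 111.0⁴)/64 = 7.004×10^6 mm⁴
I = 7.004×10^6 mm⁴ = 7.004×10^-6 m⁴
Effective length L_e = K·L = 0.5 × 7.09 = 3.545 m
P_cr = π²EI / L_e² = π² × 97.7×10⁹ × 7.004×10^-6 / 3.545² = 5.374×10^5 N
Factor of safety n = P_cr / P = 537.45 / 379 = 1.42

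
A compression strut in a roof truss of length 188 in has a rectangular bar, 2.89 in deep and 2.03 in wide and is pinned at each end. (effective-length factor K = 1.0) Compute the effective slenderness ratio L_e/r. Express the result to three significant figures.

λ ≈ 321

For a rectangle r_min = b/√12 = 2.03/√12 = 0.5860 in
L_e = K·L = 1 × 188 = 188.0 in
λ = L_e / r_min = 188.00 / 0.5860 = 321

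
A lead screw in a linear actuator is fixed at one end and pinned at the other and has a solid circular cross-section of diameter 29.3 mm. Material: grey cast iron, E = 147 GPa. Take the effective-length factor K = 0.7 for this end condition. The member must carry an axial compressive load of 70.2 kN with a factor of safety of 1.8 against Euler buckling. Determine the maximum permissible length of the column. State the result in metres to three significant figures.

I = πd⁴/64 = π×29.3⁴/64 = 3.618×10^4 mm⁴
I = 3.618×10^-8 m⁴
Required critical load P_cr = n·P = 1.8 × 70.2 = 126.4 kN = 1.264×10^5 N
From P_cr = π²EI/(K·L)²:  L = (1/K)·√(π²EI/P_cr) = (1/0.7)·√(π²×1.47×10^11×3.618×10^-8/1.264×10^5)
L = 0.921 m

L_max ≈ 0.921 m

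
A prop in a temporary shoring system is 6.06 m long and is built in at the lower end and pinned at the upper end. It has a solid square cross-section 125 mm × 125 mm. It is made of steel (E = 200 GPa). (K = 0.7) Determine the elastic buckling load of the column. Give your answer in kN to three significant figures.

P_cr ≈ 2230 kN

I = a⁴/12 = 125⁴/12 = 2.035×10^7 mm⁴
I = 2.035×10^7 mm⁴ = 2.035×10^-5 m⁴
Effective length L_e = K·L = 0.7 × 6.06 = 4.242 m
P_cr = π²EI / L_e² = π² × 200×10⁹ × 2.035×10^-5 / 4.242² = 2.232×10^6 N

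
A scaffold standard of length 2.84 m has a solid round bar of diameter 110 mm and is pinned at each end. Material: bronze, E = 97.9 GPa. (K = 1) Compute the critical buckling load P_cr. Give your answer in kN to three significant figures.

P_cr ≈ 861 kN

I = πd⁴/64 = π×110⁴/64 = 7.187×10^6 mm⁴
I = 7.187×10^6 mm⁴ = 7.187×10^-6 m⁴
Effective length L_e = K·L = 1 × 2.84 = 2.840 m
P_cr = π²EI / L_e² = π² × 97.9×10⁹ × 7.187×10^-6 / 2.840² = 8.610×10^5 N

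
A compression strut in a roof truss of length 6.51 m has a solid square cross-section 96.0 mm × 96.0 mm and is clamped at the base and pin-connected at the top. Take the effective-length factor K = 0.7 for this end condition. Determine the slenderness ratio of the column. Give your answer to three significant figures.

λ ≈ 164

For a square r = a/√12 = 96.0/√12 = 27.71 mm
L_e = K·L = 0.7 × 6.51 m = 4.557 m = 4557.0 mm
λ = L_e / r_min = 4557.0 / 27.71 = 164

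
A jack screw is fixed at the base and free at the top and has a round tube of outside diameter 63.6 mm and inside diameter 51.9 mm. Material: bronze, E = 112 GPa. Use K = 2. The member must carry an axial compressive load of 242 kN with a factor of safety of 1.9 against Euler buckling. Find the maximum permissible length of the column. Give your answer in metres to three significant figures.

L_max ≈ 0.518 m

d_o = 63.6 mm, d_i = 51.9 mm
I = π(d_o⁴ − d_i⁴)/64 = π(63.6⁴ − 51.90⁴)/64 = 4.470×10^5 mm⁴
I = 4.470×10^-7 m⁴
Required critical load P_cr = n·P = 1.9 × 242 = 459.8 kN = 4.598×10^5 N
From P_cr = π²EI/(K·L)²:  L = (1/K)·√(π²EI/P_cr) = (1/2)·√(π²×1.12×10^11×4.470×10^-7/4.598×10^5)
L = 0.518 m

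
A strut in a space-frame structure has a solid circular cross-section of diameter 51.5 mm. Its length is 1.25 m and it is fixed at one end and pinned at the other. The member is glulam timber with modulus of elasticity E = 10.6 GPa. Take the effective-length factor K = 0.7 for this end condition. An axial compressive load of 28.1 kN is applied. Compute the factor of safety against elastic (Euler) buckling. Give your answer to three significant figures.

I = πd⁴/64 = π×51.5⁴/64 = 3.453×10^5 mm⁴
I = 3.453×10^5 mm⁴ = 3.453×10^-7 m⁴
Effective length L_e = K·L = 0.7 × 1.25 = 0.8750 m
P_cr = π²EI / L_e² = π² × 10.6×10⁹ × 3.453×10^-7 / 0.8750² = 4.718×10^4 N
Factor of safety n = P_cr / P = 47.183 / 28.1 = 1.68

n ≈ 1.68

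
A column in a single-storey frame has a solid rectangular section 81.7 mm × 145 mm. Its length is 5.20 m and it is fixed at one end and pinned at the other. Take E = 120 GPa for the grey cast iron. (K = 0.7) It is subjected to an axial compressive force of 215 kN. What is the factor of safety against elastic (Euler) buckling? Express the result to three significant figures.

Buckling occurs about the weak axis: I_min = h·b³/12 with b = 81.7 mm (the shorter side).
I_min = 145×81.7³/12 = 6.590×10^6 mm⁴
I = 6.590×10^6 mm⁴ = 6.590×10^-6 m⁴
Effective length L_e = K·L = 0.7 × 5.20 = 3.640 m
P_cr = π²EI / L_e² = π² × 120×10⁹ × 6.590×10^-6 / 3.640² = 5.890×10^5 N
Factor of safety n = P_cr / P = 589.02 / 215 = 2.74

n ≈ 2.74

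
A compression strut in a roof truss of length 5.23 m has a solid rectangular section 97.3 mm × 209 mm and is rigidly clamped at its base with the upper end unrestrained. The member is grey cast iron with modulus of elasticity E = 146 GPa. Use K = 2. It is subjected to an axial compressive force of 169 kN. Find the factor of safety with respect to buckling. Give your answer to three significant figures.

n ≈ 1.25

Buckling occurs about the weak axis: I_min = h·b³/12 with b = 97.3 mm (the shorter side).
I_min = 209×97.3³/12 = 1.604×10^7 mm⁴
I = 1.604×10^7 mm⁴ = 1.604×10^-5 m⁴
Effective length L_e = K·L = 2 × 5.23 = 10.46 m
P_cr = π²EI / L_e² = π² × 146×10⁹ × 1.604×10^-5 / 10.46² = 2.113×10^5 N
Factor of safety n = P_cr / P = 211.30 / 169 = 1.25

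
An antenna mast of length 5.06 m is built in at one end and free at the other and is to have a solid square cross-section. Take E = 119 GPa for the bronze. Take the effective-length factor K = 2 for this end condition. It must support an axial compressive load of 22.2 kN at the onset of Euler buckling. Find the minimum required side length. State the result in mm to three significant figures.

L_e = K·L = 2 × 5.06 = 10.12 m
Required I = P_cr·L_e²/(π²E) = 2.220×10^4 × 10.12² / (π² × 1.19×10^11) = 1.936×10^-6 m⁴
I_req = 1.936×10^6 mm⁴
Solid square: I = a⁴/12  ⇒  a = (12I)^(1/4) = (12×1.936×10^6)^(1/4) = 69.4 mm

a ≈ 69.4 mm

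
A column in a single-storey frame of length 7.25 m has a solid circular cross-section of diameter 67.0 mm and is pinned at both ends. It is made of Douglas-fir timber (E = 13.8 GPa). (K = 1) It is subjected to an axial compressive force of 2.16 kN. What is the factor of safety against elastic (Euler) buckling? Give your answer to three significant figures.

I = πd⁴/64 = π×67.0⁴/64 = 9.892×10^5 mm⁴
I = 9.892×10^5 mm⁴ = 9.892×10^-7 m⁴
Effective length L_e = K·L = 1 × 7.25 = 7.250 m
P_cr = π²EI / L_e² = π² × 13.8×10⁹ × 9.892×10^-7 / 7.250² = 2.563×10^3 N
Factor of safety n = P_cr / P = 2.5631 / 2.16 = 1.19

n ≈ 1.19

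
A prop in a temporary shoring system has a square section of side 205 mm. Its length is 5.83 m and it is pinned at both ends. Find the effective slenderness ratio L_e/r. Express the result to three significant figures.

I = a⁴/12 = 205⁴/12 = 1.472×10^8 mm⁴
A = 4.202×10^4 mm²;  r_min = √(I/A) = √(1.472×10^8/4.202×10^4) = 59.18 mm
L_e = K·L = 1 × 5.83 m = 5.830 m = 5830.0 mm
λ = L_e / r_min = 5830.0 / 59.18 = 98.5

λ ≈ 98.5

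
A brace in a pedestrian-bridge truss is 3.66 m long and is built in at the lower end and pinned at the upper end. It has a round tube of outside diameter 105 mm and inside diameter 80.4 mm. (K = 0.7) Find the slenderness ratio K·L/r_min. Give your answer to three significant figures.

d_o = 105 mm, d_i = 80.4 mm
I = π(d_o⁴ − d_i⁴)/64 = π(105⁴ − 80.40⁴)/64 = 3.915×10^6 mm⁴
A = 3.582×10^3 mm²;  r_min = √(I/A) = √(3.915×10^6/3.582×10^3) = 33.06 mm
L_e = K·L = 0.7 × 3.66 m = 2.562 m = 2562.0 mm
λ = L_e / r_min = 2562.0 / 33.06 = 77.5

λ ≈ 77.5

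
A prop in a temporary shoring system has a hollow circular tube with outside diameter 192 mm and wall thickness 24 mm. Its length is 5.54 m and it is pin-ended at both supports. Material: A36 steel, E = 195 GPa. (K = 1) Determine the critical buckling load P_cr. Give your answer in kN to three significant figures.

P_cr ≈ 2860 kN

Inner diameter d_i = 192 − 2×24 = 144.0 mm
I = π(d_o⁴ − d_i⁴)/64 = π(192⁴ − 144.0⁴)/64 = 4.560×10^7 mm⁴
I = 4.560×10^7 mm⁴ = 4.560×10^-5 m⁴
Effective length L_e = K·L = 1 × 5.54 = 5.540 m
P_cr = π²EI / L_e² = π² × 195×10⁹ × 4.560×10^-5 / 5.540² = 2.859×10^6 N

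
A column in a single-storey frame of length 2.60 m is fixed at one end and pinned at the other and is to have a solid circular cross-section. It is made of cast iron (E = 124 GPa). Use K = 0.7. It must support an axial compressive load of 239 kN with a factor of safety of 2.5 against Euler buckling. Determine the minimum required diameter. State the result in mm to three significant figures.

d ≈ 75.8 mm

Required P_cr = n·P = 2.5 × 239 = 597.5 kN
L_e = K·L = 0.7 × 2.60 = 1.820 m
Required I = P_cr·L_e²/(π²E) = 5.975×10^5 × 1.820² / (π² × 1.24×10^11) = 1.617×10^-6 m⁴
I_req = 1.617×10^6 mm⁴
Solid circle: I = πd⁴/64  ⇒  d = (64I/π)^(1/4) = (64×1.617×10^6/π)^(1/4) = 75.8 mm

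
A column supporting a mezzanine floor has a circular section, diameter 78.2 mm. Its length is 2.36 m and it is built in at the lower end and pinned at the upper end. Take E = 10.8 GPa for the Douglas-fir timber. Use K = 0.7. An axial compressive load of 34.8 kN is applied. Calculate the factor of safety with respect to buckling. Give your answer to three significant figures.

I = πd⁴/64 = π×78.2⁴/64 = 1.836×10^6 mm⁴
I = 1.836×10^6 mm⁴ = 1.836×10^-6 m⁴
Effective length L_e = K·L = 0.7 × 2.36 = 1.652 m
P_cr = π²EI / L_e² = π² × 10.8×10⁹ × 1.836×10^-6 / 1.652² = 7.170×10^4 N
Factor of safety n = P_cr / P = 71.697 / 34.8 = 2.06

n ≈ 2.06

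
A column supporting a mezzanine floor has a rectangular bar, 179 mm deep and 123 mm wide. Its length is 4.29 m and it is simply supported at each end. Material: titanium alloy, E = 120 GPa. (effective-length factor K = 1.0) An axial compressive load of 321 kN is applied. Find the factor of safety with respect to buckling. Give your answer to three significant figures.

Buckling occurs about the weak axis: I_min = h·b³/12 with b = 123 mm (the shorter side).
I_min = 179×123³/12 = 2.776×10^7 mm⁴
I = 2.776×10^7 mm⁴ = 2.776×10^-5 m⁴
Effective length L_e = K·L = 1 × 4.29 = 4.290 m
P_cr = π²EI / L_e² = π² × 120×10⁹ × 2.776×10^-5 / 4.290² = 1.786×10^6 N
Factor of safety n = P_cr / P = 1786.3 / 321 = 5.56

n ≈ 5.56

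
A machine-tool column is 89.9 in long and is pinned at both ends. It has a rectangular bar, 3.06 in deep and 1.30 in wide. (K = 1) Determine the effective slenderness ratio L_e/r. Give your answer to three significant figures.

For a rectangle r_min = b/√12 = 1.30/√12 = 0.3753 in
L_e = K·L = 1 × 89.9 = 89.90 in
λ = L_e / r_min = 89.900 / 0.3753 = 240

λ ≈ 240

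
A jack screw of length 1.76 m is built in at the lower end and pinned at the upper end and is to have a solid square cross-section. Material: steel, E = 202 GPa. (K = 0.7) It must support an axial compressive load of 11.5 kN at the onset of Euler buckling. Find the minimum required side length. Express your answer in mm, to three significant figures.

L_e = K·L = 0.7 × 1.76 = 1.232 m
Required I = P_cr·L_e²/(π²E) = 1.150×10^4 × 1.232² / (π² × 2.02×10^11) = 8.755×10^-9 m⁴
I_req = 8.755×10^3 mm⁴
Solid square: I = a⁴/12  ⇒  a = (12I)^(1/4) = (12×8.755×10^3)^(1/4) = 18.0 mm

a ≈ 18.0 mm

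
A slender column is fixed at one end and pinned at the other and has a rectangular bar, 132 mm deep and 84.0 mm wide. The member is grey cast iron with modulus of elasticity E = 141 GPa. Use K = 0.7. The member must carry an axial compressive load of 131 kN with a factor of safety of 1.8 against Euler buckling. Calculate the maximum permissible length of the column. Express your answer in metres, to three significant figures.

Buckling occurs about the weak axis: I_min = h·b³/12 with b = 84.0 mm (the shorter side).
I_min = 132×84.0³/12 = 6.520×10^6 mm⁴
I = 6.520×10^-6 m⁴
Required critical load P_cr = n·P = 1.8 × 131 = 235.8 kN = 2.358×10^5 N
From P_cr = π²EI/(K·L)²:  L = (1/K)·√(π²EI/P_cr) = (1/0.7)·√(π²×1.41×10^11×6.520×10^-6/2.358×10^5)
L = 8.86 m

L_max ≈ 8.86 m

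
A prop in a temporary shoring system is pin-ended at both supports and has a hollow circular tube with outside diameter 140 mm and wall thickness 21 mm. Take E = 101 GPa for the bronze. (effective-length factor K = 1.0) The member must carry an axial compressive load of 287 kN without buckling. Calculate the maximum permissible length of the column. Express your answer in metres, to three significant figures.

L_max ≈ 7.05 m

Inner diameter d_i = 140 − 2×21 = 98.00 mm
I = π(d_o⁴ − d_i⁴)/64 = π(140⁴ − 98.00⁴)/64 = 1.433×10^7 mm⁴
I = 1.433×10^-5 m⁴
At the buckling limit P_cr = P = 2.870×10^5 N
From P_cr = π²EI/(K·L)²:  L = (1/K)·√(π²EI/P_cr) = (1/1)·√(π²×1.01×10^11×1.433×10^-5/2.870×10^5)
L = 7.05 m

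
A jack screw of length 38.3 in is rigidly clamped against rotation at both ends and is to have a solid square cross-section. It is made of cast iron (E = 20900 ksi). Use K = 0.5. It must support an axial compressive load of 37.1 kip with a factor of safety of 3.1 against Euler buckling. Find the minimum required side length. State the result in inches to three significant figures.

a ≈ 1.25 in

Required P_cr = n·P = 3.1 × 37.1 = 115.0 kip
L_e = K·L = 0.5 × 38.3 = 19.15 in
Required I = P_cr·L_e²/(π²E) = 1.150×10^5 × 19.15² / (π² × 2.09×10^7) = 0.2045 in⁴
Solid square: I = a⁴/12  ⇒  a = (12I)^(1/4) = (12×0.2045)^(1/4) = 1.25 in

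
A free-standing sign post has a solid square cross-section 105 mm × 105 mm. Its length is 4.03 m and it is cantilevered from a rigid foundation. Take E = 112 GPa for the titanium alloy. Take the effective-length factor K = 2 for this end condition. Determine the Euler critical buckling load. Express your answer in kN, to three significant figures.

P_cr ≈ 172 kN

I = a⁴/12 = 105⁴/12 = 1.013×10^7 mm⁴
I = 1.013×10^7 mm⁴ = 1.013×10^-5 m⁴
Effective length L_e = K·L = 2 × 4.03 = 8.060 m
P_cr = π²EI / L_e² = π² × 112×10⁹ × 1.013×10^-5 / 8.060² = 1.724×10^5 N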